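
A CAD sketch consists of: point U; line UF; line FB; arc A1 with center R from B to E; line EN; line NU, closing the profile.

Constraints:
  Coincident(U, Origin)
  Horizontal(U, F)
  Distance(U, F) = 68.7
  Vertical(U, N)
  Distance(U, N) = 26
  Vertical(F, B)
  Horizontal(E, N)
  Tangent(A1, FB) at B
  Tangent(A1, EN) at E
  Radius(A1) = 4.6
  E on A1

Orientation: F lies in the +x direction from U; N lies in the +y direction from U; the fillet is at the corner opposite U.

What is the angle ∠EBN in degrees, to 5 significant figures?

41.169°

U is at the origin; UF is horizontal with |UF| = 68.7 and F on the +x side, so F = (68.700, 0.0000). UN is vertical with |UN| = 26.0 and N on the +y side, so N = (0.0000, 26.000). The virtual corner opposite U is at (68.700, 26.000). Since A1 is tangent to FB there, RB ⟂ FB and since A1 is tangent to EN there, RE ⟂ EN, with radius 4.6, so the center R sits 4.6 in from both sides at R = (64.100, 21.400). That places the tangent points at B = (68.700, 21.400) on FB and E = (64.100, 26.000) on EN. Then cos ∠EBN = BE·BN / (|BE||BN|), giving 41.169°.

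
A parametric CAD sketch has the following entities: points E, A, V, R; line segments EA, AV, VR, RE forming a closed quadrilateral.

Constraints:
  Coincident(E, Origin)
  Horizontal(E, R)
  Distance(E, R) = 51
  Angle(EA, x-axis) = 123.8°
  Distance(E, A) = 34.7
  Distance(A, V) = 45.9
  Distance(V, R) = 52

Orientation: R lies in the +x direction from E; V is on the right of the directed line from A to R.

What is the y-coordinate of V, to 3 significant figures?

-12.6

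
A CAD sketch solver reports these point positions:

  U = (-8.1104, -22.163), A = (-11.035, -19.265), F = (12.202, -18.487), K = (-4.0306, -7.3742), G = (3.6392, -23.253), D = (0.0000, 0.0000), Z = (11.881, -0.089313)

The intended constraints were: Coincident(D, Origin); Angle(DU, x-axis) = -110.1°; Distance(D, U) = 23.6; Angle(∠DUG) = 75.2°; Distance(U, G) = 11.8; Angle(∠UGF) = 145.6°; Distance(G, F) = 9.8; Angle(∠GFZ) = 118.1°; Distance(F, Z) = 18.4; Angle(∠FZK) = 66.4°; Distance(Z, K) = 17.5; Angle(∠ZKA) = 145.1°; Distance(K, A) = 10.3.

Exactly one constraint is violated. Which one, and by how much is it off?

Distance(K, A) = 10.3 — off by 3.50.

D = (0.00, 0.00) ✓; DU at -110.1° ✓; |DU| = 23.60 ✓; ∠DUG = 75.20° ✓; |UG| = 11.80 ✓; ∠UGF = 145.6° ✓; |GF| = 9.800 ✓; ∠GFZ = 118.1° ✓; |FZ| = 18.40 ✓; ∠FZK = 66.40° ✓; |ZK| = 17.50 ✓; ∠ZKA = 145.1° ✓; |KA| = 13.80 ✗.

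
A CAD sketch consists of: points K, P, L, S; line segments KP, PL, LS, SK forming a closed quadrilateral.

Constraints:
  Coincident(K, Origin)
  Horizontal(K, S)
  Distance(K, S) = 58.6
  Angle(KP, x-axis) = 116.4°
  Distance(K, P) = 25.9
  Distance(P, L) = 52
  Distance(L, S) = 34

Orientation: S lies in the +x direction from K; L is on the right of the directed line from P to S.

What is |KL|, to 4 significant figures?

29.34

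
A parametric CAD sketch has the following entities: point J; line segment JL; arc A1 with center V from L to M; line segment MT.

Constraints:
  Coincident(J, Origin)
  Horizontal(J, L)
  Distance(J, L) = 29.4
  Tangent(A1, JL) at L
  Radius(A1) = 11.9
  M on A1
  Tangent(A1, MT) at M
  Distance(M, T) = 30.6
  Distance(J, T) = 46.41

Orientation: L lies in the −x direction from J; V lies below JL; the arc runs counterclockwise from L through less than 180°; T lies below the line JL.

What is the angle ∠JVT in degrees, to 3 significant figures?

91.9°

J is at the origin; J and L share the same y with |JL| = 29.4 and L on the −x side, so L = (-29.4, 0.00). Tangency of A1 to JL means the radius VL is perpendicular to JL, so V = L + (0, -11.9) = (-29.4, -11.9). Since VM ⟂ MT (tangency), |VT| = √(11.9² + 30.6²) = 32.8 regardless of where M sits on A1. So T lies on both circle(J, 46.41) and circle(V, 32.8); the below-JL intersection is T = (-18.1, -42.7). M is the foot of the tangent from T: M = (-38.3, -19.8).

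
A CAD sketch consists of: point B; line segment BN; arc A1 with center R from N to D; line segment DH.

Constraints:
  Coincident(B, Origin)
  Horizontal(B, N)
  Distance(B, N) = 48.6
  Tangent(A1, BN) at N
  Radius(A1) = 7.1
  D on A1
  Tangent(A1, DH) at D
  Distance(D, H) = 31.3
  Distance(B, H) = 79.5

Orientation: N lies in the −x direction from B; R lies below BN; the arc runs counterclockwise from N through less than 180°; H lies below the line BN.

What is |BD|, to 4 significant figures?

53.68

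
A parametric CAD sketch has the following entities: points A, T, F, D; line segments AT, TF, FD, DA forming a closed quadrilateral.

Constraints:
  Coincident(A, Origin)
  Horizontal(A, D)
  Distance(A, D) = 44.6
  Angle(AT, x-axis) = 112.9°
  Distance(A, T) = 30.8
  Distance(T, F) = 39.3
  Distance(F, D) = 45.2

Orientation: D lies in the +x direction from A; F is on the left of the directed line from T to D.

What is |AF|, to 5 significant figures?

48.048

Checks: |TF| = 39.30 ✓; |FD| = 45.20 ✓.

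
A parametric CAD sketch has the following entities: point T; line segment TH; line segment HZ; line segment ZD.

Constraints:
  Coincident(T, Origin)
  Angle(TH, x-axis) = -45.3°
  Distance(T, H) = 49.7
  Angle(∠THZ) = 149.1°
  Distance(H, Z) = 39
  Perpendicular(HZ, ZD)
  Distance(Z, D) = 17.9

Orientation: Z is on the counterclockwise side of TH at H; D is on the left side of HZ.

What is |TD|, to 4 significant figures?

82.00

∠THZ = 149.1°, so HZ runs at -45.3° + (180° − 149.1°) = -14.40° from the x-axis; with |HZ| = 39.0, Z = H + 39.0·(cos -14.40°, sin -14.40°) = (72.73, -45.03). HZ ⟂ ZD; with |ZD| = 17.9 on the left of HZ, D = Z + 17.9·(0.2487, 0.9686) = (77.19, -27.69). Then |TD| = |D − T| = 82.00.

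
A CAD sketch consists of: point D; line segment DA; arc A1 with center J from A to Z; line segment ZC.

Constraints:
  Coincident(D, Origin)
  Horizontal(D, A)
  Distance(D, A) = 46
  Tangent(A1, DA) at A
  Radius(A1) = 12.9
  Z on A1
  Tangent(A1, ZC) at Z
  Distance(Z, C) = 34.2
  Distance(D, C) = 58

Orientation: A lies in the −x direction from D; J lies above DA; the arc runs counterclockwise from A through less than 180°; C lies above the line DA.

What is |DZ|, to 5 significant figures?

35.594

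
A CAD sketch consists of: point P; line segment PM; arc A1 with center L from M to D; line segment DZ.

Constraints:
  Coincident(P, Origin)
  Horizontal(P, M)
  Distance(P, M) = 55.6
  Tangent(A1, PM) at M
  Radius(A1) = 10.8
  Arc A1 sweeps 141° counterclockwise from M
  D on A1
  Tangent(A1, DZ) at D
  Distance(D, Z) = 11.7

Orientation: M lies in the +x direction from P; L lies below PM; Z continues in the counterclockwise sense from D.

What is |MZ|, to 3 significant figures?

26.7

P is at the origin; P and M share the same y with |PM| = 55.6 and M on the +x side, so M = (55.6, 0.00). A1 meets PM tangentially, so LM is at right angles to PM, so L = M + (0, -10.8) = (55.6, -10.8). On A1, M sits at bearing 90° from L; a 141° counterclockwise sweep puts D at bearing 231°, so D = L + 10.8·(cos 231°, sin 231°) = (48.8, -19.2). The tangent condition forces LD to be normal to DZ, so DZ runs along (−sin 231°, cos 231°); with |DZ| = 11.7, Z = (57.9, -26.6). Then |MZ| = |Z − M| = 26.7.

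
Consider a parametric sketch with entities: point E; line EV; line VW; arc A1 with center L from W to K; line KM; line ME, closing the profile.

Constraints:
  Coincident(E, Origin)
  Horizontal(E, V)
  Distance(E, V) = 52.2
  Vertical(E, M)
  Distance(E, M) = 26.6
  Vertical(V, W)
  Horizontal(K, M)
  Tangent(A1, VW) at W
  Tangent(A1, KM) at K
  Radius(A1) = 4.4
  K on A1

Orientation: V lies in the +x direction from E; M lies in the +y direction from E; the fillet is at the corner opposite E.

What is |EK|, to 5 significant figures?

54.703

E is at the origin; EV is horizontal with |EV| = 52.2 and V on the +x side, so V = (52.200, 0.0000). EM is vertical with |EM| = 26.6 and M on the +y side, so M = (0.0000, 26.600). The virtual corner opposite E is at (52.200, 26.600). The tangent condition forces LW to be normal to VW and the tangent condition forces LK to be normal to KM, with radius 4.4, so the center L sits 4.4 in from both sides at L = (47.800, 22.200). That places the tangent points at W = (52.200, 22.200) on VW and K = (47.800, 26.600) on KM. Then |EK| = |K − E| = 54.703.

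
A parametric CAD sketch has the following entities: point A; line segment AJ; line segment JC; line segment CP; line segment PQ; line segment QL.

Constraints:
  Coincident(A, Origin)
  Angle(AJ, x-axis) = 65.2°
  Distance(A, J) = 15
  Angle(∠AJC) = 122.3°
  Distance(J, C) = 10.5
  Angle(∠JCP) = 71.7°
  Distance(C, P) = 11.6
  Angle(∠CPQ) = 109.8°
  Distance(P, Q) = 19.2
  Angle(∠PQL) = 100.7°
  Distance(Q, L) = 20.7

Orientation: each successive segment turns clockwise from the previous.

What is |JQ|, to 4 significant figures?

16.88

∠JCP = 71.7° gives CP at -100.8° from the x-axis; with |CP| = 11.6, P = (14.53, 3.593). ∠CPQ = 109.8° gives PQ at -171.0° from the x-axis; with |PQ| = 19.2, Q = (-4.435, 0.5891). Then |JQ| = |Q − J| = 16.88.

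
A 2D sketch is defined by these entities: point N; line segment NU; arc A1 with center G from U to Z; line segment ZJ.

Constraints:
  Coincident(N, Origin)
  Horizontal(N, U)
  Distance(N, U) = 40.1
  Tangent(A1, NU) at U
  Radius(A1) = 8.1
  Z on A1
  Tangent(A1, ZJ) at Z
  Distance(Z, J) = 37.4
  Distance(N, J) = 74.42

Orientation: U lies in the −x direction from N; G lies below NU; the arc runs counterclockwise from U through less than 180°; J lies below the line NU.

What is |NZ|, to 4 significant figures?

47.57

N is at the origin; N and U share the same y with |NU| = 40.1 and U on the −x side, so U = (-40.10, 0.000). A1 meets NU tangentially, so GU is at right angles to NU, so G = U + (0, -8.1) = (-40.10, -8.100). Since GZ ⟂ ZJ (tangency), |GJ| = √(8.1² + 37.4²) = 38.27 regardless of where Z sits on A1. So J lies on both circle(N, 74.42) and circle(G, 38.27); the below-NU intersection is J = (-63.99, -37.99). Z is the foot of the tangent from J: Z = (-47.35, -4.497).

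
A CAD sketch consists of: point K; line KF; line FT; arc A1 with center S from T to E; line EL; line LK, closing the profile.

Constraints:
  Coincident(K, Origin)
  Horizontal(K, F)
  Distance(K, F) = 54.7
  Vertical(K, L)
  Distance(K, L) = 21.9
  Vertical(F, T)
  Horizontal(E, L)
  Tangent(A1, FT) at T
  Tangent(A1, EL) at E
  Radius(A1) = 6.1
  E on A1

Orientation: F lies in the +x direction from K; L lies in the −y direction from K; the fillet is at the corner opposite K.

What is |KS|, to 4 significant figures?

51.10

K is at the origin; K and F share the same y with |KF| = 54.7 and F on the +x side, so F = (54.70, 0.000). KL is vertical with |KL| = 21.9 and L on the −y side, so L = (0.000, -21.90). The virtual corner opposite K is at (54.70, -21.90). A1 meets FT tangentially, so ST is at right angles to FT and since A1 is tangent to EL there, SE ⟂ EL, with radius 6.1, so the center S sits 6.1 in from both sides at S = (48.60, -15.80). Then |KS| = |S − K| = 51.10.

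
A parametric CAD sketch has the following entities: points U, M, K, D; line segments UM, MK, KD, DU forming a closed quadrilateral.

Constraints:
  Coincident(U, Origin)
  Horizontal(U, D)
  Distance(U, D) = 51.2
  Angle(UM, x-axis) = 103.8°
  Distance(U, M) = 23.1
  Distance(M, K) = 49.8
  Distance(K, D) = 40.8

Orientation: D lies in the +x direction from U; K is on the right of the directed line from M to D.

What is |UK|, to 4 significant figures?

27.77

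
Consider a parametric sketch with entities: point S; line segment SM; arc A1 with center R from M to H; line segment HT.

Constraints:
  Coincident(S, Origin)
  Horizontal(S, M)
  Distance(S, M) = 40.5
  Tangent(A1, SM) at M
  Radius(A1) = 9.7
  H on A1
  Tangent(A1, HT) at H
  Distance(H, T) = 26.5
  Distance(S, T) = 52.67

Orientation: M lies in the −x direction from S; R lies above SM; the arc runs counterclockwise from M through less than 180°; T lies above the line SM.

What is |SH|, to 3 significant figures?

33.2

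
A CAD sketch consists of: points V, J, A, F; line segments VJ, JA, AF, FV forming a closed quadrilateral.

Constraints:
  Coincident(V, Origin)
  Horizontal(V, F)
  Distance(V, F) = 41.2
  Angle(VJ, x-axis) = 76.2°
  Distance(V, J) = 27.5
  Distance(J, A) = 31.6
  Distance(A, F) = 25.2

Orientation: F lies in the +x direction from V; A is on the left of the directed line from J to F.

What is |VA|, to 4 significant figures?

45.59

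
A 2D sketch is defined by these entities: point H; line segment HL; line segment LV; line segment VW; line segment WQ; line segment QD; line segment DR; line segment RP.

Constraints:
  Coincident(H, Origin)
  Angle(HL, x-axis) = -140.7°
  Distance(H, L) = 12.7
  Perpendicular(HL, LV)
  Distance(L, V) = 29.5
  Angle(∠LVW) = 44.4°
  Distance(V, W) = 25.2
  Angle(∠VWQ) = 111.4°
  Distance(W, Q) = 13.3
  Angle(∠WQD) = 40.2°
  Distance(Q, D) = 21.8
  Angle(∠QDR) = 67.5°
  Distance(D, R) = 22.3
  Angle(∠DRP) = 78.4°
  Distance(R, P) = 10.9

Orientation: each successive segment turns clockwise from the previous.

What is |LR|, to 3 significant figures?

33.5

H is at the origin; HL runs at -140.7° with length 12.7, so L = (-9.83, -8.04). The perpendicularity gives LV at right angles to HL, so LV runs at 129°; with |LV| = 29.5, V = (-28.5, 14.8). ∠LVW = 44.4° gives VW at -6.30° from the x-axis; with |VW| = 25.2, W = (-3.46, 12.0). ∠VWQ = 111.4° gives WQ at -74.9° from the x-axis; with |WQ| = 13.3, Q = (1.96e-05, -0.822). ∠WQD = 40.2° gives QD at 145° from the x-axis; with |QD| = 21.8, D = (-17.9, 11.6). ∠QDR = 67.5° gives DR at 32.8° from the x-axis; with |DR| = 22.3, R = (0.822, 23.7). Then |LR| = |R − L| = 33.5.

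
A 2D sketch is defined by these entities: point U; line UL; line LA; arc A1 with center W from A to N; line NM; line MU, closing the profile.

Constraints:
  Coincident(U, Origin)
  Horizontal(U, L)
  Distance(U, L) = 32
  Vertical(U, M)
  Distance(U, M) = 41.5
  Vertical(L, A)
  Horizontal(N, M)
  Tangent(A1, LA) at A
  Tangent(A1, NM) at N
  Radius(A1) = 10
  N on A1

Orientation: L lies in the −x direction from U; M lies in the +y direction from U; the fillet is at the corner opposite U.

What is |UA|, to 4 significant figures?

44.90

U is at the origin; UL is horizontal with |UL| = 32.0 and L on the −x side, so L = (-32.00, 0.000). UM is vertical with |UM| = 41.5 and M on the +y side, so M = (0.000, 41.50). The virtual corner opposite U is at (-32.00, 41.50). The tangent condition forces WA to be normal to LA and since A1 is tangent to NM there, WN ⟂ NM, with radius 10.0, so the center W sits 10.0 in from both sides at W = (-22.00, 31.50). That places the tangent points at A = (-32.00, 31.50) on LA and N = (-22.00, 41.50) on NM. Then |UA| = |A − U| = 44.90.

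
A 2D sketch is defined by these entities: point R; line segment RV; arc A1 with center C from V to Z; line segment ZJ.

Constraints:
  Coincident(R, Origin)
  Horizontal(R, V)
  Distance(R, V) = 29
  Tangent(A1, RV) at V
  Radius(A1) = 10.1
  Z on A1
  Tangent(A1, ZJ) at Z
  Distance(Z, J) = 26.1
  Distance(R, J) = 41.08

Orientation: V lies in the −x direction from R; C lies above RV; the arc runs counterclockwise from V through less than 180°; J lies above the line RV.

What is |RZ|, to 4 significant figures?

21.49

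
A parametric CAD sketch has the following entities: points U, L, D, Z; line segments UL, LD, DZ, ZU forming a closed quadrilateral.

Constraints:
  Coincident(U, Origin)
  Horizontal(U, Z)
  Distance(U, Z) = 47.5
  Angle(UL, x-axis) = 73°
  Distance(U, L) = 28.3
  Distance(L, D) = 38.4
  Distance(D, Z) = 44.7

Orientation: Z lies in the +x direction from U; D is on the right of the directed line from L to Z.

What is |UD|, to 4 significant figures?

11.89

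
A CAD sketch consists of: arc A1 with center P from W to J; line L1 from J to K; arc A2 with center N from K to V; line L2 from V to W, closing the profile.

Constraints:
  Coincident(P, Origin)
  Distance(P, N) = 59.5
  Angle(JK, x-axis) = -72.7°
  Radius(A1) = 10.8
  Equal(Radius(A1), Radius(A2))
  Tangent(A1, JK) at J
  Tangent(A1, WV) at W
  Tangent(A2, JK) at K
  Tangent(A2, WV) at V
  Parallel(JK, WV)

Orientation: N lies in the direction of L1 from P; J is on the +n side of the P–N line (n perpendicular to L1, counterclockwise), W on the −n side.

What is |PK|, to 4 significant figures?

60.47

The slot axis is L1's direction at -72.7°, so u = (cos -72.7°, sin -72.7°) = (0.2974, -0.9548) and n = (−sin -72.7°, cos -72.7°) = (0.9548, 0.2974). P is at the origin and N lies 59.5 along u from P, so N = 59.5·u = (17.69, -56.81). Tangency of A1 to both parallel lines with radius 10.8 puts J and W at P ± 10.8·n: J = (10.31, 3.212), W = (-10.31, -3.212). Equal radii place K and V the same way about N: K = N + 10.8·n = (28.01, -53.60), V = N − 10.8·n = (7.382, -60.02). Then |PK| = |K − P| = 60.47.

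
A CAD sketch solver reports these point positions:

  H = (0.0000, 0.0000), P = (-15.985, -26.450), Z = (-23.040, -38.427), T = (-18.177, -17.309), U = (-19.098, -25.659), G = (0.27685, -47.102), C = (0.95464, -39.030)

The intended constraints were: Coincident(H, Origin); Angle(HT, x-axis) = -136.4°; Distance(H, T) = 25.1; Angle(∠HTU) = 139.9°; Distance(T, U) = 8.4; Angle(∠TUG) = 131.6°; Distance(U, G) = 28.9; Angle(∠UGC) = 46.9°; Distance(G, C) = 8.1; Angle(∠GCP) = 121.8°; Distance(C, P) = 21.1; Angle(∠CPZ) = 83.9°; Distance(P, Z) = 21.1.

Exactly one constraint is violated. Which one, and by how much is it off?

Distance(P, Z) = 21.1 — off by 7.20.

H = (0.00, 0.00) ✓; HT at -136.4° ✓; |HT| = 25.10 ✓; ∠HTU = 139.9° ✓; |TU| = 8.401 ✓; ∠TUG = 131.6° ✓; |UG| = 28.90 ✓; ∠UGC = 46.90° ✓; |GC| = 8.100 ✓; ∠GCP = 121.8° ✓; |CP| = 21.10 ✓; ∠CPZ = 83.90° ✓; |PZ| = 13.90 ✗.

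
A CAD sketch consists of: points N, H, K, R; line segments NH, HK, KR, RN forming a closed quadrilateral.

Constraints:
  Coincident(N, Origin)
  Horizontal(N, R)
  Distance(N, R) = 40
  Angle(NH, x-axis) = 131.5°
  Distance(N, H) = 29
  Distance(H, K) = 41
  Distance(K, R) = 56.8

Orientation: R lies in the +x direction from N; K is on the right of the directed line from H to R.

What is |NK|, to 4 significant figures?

23.26

Checks: |HK| = 41.00 ✓; |KR| = 56.80 ✓.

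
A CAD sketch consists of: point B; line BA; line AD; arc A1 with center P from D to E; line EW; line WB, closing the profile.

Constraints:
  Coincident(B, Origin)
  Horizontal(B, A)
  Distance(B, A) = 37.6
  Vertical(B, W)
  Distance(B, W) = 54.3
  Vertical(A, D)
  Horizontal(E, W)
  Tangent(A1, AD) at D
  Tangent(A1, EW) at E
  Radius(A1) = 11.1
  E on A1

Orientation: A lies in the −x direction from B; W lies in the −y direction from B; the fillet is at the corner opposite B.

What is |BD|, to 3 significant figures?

57.3

B is at the origin; BA is horizontal with |BA| = 37.6 and A on the −x side, so A = (-37.6, 0.00). B and W share the same x with |BW| = 54.3 and W on the −y side, so W = (0.00, -54.3). The virtual corner opposite B is at (-37.6, -54.3). Tangency of A1 to AD means the radius PD is perpendicular to AD and A1 meets EW tangentially, so PE is at right angles to EW, with radius 11.1, so the center P sits 11.1 in from both sides at P = (-26.5, -43.2). That places the tangent points at D = (-37.6, -43.2) on AD and E = (-26.5, -54.3) on EW. Then |BD| = |D − B| = 57.3.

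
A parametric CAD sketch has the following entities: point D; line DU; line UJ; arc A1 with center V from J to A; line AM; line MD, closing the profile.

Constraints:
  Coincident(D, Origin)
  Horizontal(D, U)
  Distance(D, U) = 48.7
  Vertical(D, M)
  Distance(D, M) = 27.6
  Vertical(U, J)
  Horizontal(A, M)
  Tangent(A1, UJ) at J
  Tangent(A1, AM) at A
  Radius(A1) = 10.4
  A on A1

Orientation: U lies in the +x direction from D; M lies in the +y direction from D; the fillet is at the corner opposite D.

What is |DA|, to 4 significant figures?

47.21

D is at the origin; D and U share the same y with |DU| = 48.7 and U on the +x side, so U = (48.70, 0.000). D and M share the same x with |DM| = 27.6 and M on the +y side, so M = (0.000, 27.60). The virtual corner opposite D is at (48.70, 27.60). Since A1 is tangent to UJ there, VJ ⟂ UJ and the tangent condition forces VA to be normal to AM, with radius 10.4, so the center V sits 10.4 in from both sides at V = (38.30, 17.20). That places the tangent points at J = (48.70, 17.20) on UJ and A = (38.30, 27.60) on AM. Then |DA| = |A − D| = 47.21.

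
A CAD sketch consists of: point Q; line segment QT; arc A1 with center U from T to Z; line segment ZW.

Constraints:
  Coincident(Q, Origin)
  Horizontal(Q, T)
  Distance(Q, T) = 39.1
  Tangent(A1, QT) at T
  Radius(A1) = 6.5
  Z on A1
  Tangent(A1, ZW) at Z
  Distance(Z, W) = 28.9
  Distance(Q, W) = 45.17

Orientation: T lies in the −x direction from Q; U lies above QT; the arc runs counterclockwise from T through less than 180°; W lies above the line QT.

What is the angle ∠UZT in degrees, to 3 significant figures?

48.4°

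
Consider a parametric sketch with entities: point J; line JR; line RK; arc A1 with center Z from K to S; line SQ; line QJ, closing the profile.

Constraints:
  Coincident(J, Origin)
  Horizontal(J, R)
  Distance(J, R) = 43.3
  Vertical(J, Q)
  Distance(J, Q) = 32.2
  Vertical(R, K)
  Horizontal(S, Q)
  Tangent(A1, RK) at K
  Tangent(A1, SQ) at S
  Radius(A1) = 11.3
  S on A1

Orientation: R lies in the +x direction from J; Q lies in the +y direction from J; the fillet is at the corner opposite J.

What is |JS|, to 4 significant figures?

45.40

J is at the origin; JR is horizontal with |JR| = 43.3 and R on the +x side, so R = (43.30, 0.000). J and Q share the same x with |JQ| = 32.2 and Q on the +y side, so Q = (0.000, 32.20). The virtual corner opposite J is at (43.30, 32.20). The tangent condition forces ZK to be normal to RK and since A1 is tangent to SQ there, ZS ⟂ SQ, with radius 11.3, so the center Z sits 11.3 in from both sides at Z = (32.00, 20.90). That places the tangent points at K = (43.30, 20.90) on RK and S = (32.00, 32.20) on SQ. Then |JS| = |S − J| = 45.40.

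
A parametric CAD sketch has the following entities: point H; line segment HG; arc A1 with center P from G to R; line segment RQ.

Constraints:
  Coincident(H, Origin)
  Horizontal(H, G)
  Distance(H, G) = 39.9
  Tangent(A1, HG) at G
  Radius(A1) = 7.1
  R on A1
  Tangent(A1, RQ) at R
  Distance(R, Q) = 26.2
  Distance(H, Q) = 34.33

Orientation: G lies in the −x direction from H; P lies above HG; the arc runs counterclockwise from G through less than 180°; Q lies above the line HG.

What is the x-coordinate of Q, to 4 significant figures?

-21.33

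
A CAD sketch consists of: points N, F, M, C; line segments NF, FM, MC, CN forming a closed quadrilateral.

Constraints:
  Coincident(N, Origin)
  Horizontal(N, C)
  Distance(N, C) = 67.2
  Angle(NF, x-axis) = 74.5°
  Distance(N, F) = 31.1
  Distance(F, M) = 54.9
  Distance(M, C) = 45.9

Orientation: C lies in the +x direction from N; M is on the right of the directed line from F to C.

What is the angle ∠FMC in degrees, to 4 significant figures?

81.39°

Checks: |FM| = 54.90 ✓; |MC| = 45.90 ✓.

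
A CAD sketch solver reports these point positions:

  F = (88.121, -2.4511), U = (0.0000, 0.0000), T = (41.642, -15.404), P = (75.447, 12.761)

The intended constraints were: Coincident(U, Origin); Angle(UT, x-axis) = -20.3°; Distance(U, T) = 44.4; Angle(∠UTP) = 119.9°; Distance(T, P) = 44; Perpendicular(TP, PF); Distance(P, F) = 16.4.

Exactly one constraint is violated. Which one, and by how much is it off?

Distance(P, F) = 16.4 — off by 3.40.

U = (0.00, 0.00) ✓; UT at -20.30° ✓; |UT| = 44.40 ✓; ∠UTP = 119.9° ✓; |TP| = 44.00 ✓; ∠(TP, PF) = 90.00° ✓; |PF| = 19.80 ✗.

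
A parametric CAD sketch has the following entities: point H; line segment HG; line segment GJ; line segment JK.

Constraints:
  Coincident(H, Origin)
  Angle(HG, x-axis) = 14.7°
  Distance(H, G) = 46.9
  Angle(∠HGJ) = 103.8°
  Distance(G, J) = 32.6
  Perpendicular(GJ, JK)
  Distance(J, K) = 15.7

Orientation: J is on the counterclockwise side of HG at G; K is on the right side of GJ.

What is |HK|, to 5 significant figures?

75.289

H is at the origin; HG runs at 14.7° with length 46.9, so G = 46.9·(cos 14.7°, sin 14.7°) = (45.365, 11.901). ∠HGJ = 103.8°, so GJ runs at 14.7° + (180° − 103.8°) = 90.900° from the x-axis; with |GJ| = 32.6, J = G + 32.6·(cos 90.900°, sin 90.900°) = (44.853, 44.497). GJ is perpendicular to JK; with |JK| = 15.7 on the right of GJ, K = J + 15.7·(0.99988, 0.015707) = (60.551, 44.744). Then |HK| = |K − H| = 75.289.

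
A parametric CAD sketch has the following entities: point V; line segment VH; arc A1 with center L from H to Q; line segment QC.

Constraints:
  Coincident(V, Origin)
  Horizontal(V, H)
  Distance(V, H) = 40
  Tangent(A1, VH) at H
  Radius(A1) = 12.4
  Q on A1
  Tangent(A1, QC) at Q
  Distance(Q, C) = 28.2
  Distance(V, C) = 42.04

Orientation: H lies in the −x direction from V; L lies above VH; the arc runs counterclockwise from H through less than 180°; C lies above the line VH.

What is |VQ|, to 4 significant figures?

29.49

Checks: V = (0.00, 0.00) ✓; |LQ| = 12.40 ✓; ∠(LQ, QC) = 90.00° ✓; |QC| = 28.20 ✓; |VC| = 42.04 ✓.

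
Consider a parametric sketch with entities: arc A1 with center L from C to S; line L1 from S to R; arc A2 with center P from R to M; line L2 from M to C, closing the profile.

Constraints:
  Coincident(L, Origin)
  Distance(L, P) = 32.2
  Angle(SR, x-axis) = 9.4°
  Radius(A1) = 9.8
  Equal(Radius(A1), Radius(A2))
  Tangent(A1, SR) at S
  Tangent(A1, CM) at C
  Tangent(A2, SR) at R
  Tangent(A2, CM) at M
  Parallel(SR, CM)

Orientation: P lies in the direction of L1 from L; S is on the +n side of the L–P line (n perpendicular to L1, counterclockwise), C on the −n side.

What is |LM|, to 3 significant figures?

33.7

The slot axis is L1's direction at 9.4°, so u = (cos 9.4°, sin 9.4°) = (0.987, 0.163) and n = (−sin 9.4°, cos 9.4°) = (-0.163, 0.987). L is at the origin and P lies 32.2 along u from L, so P = 32.2·u = (31.8, 5.26). Tangency of A1 to both parallel lines with radius 9.8 puts S and C at L ± 9.8·n: S = (-1.60, 9.67), C = (1.60, -9.67). Equal radii place R and M the same way about P: R = P + 9.8·n = (30.2, 14.9), M = P − 9.8·n = (33.4, -4.41). Then |LM| = |M − L| = 33.7.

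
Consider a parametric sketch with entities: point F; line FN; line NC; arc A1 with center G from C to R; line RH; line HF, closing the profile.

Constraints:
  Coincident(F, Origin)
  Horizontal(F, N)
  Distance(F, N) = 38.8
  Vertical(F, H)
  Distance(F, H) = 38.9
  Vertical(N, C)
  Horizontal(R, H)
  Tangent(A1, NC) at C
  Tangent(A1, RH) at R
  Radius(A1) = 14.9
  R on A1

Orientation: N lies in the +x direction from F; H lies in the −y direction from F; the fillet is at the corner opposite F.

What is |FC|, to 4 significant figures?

45.62

F is at the origin; F and N share the same y with |FN| = 38.8 and N on the +x side, so N = (38.80, 0.000). F and H share the same x with |FH| = 38.9 and H on the −y side, so H = (0.000, -38.90). The virtual corner opposite F is at (38.80, -38.90). A1 meets NC tangentially, so GC is at right angles to NC and the tangent condition forces GR to be normal to RH, with radius 14.9, so the center G sits 14.9 in from both sides at G = (23.90, -24.00). That places the tangent points at C = (38.80, -24.00) on NC and R = (23.90, -38.90) on RH. Then |FC| = |C − F| = 45.62.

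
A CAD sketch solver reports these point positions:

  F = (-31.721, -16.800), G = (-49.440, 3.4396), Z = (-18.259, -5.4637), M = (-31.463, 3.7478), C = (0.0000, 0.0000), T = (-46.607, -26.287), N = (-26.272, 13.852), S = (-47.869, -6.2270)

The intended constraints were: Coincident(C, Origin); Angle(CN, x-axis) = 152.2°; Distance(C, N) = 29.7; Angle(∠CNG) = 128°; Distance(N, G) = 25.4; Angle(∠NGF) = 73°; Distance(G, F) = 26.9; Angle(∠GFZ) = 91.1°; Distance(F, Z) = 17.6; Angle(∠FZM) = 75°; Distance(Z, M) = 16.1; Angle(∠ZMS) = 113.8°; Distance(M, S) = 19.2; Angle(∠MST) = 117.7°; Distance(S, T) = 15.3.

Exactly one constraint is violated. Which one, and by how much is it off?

Distance(S, T) = 15.3 — off by 4.80.

C = (0.00, 0.00) ✓; CN at 152.2° ✓; |CN| = 29.70 ✓; ∠CNG = 128.0° ✓; |NG| = 25.40 ✓; ∠NGF = 73.00° ✓; |GF| = 26.90 ✓; ∠GFZ = 91.10° ✓; |FZ| = 17.60 ✓; ∠FZM = 75.00° ✓; |ZM| = 16.10 ✓; ∠ZMS = 113.8° ✓; |MS| = 19.20 ✓; ∠MST = 117.7° ✓; |ST| = 20.10 ✗.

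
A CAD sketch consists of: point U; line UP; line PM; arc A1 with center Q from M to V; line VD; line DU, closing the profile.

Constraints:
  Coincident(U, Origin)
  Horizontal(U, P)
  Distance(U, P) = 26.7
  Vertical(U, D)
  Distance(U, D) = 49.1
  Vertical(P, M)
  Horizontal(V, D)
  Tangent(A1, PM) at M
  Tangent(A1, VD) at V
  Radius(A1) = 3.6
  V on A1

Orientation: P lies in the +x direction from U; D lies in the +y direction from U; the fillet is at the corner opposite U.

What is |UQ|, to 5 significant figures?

51.028

UD is vertical with |UD| = 49.1 and D on the +y side, so D = (0.0000, 49.100). The virtual corner opposite U is at (26.700, 49.100). A1 meets PM tangentially, so QM is at right angles to PM and A1 meets VD tangentially, so QV is at right angles to VD, with radius 3.6, so the center Q sits 3.6 in from both sides at Q = (23.100, 45.500). Then |UQ| = |Q − U| = 51.028.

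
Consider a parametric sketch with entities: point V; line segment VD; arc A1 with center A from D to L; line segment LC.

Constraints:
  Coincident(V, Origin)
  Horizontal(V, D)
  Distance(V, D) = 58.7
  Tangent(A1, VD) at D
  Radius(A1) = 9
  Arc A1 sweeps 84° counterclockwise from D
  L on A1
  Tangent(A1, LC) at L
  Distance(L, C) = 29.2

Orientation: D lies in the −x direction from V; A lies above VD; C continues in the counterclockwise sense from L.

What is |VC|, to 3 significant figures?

59.6

V is at the origin; VD is horizontal with |VD| = 58.7 and D on the −x side, so D = (-58.7, 0.00). Tangency of A1 to VD means the radius AD is perpendicular to VD, so A = D + (0, 9) = (-58.7, 9.00). On A1, D sits at bearing -90° from A; an 84° counterclockwise sweep puts L at bearing -6°, so L = A + 9.0·(cos -6°, sin -6°) = (-49.7, 8.06). A1 meets LC tangentially, so AL is at right angles to LC, so LC runs along (−sin -6°, cos -6°); with |LC| = 29.2, C = (-46.7, 37.1). Then |VC| = |C − V| = 59.6.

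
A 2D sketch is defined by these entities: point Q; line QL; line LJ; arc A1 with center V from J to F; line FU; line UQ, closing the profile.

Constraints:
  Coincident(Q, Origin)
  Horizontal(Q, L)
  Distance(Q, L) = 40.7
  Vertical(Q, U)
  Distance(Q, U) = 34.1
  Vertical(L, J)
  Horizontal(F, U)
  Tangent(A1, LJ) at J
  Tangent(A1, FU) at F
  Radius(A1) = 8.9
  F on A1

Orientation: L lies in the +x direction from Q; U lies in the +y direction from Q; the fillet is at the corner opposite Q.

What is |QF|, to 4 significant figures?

46.63

Q is at the origin; QL is horizontal with |QL| = 40.7 and L on the +x side, so L = (40.70, 0.000). Q and U share the same x with |QU| = 34.1 and U on the +y side, so U = (0.000, 34.10). The virtual corner opposite Q is at (40.70, 34.10). Since A1 is tangent to LJ there, VJ ⟂ LJ and since A1 is tangent to FU there, VF ⟂ FU, with radius 8.9, so the center V sits 8.9 in from both sides at V = (31.80, 25.20). That places the tangent points at J = (40.70, 25.20) on LJ and F = (31.80, 34.10) on FU. Then |QF| = |F − Q| = 46.63.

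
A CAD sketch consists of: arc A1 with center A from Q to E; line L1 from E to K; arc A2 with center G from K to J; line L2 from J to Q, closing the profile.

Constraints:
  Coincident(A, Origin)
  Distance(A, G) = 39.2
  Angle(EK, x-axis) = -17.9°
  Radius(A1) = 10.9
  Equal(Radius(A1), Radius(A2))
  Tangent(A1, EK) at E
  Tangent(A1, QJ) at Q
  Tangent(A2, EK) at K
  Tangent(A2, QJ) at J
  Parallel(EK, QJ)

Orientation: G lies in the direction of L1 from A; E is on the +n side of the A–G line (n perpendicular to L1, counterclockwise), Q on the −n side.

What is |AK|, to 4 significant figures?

40.69

The slot axis is L1's direction at -17.9°, so u = (cos -17.9°, sin -17.9°) = (0.9516, -0.3074) and n = (−sin -17.9°, cos -17.9°) = (0.3074, 0.9516). A is at the origin and G lies 39.2 along u from A, so G = 39.2·u = (37.30, -12.05). Tangency of A1 to both parallel lines with radius 10.9 puts E and Q at A ± 10.9·n: E = (3.350, 10.37), Q = (-3.350, -10.37). Equal radii place K and J the same way about G: K = G + 10.9·n = (40.65, -1.676), J = G − 10.9·n = (33.95, -22.42). Then |AK| = |K − A| = 40.69.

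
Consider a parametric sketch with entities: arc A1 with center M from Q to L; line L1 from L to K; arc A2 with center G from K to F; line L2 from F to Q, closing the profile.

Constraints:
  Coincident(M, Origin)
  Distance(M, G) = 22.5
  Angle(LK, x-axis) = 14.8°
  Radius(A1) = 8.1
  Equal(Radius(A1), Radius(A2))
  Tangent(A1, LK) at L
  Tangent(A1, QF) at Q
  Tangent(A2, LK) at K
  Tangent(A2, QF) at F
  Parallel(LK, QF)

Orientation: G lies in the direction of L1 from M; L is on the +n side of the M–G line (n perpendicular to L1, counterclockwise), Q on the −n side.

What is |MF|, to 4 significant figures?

23.91

The slot axis is L1's direction at 14.8°, so u = (cos 14.8°, sin 14.8°) = (0.9668, 0.2554) and n = (−sin 14.8°, cos 14.8°) = (-0.2554, 0.9668). M is at the origin and G lies 22.5 along u from M, so G = 22.5·u = (21.75, 5.748). Tangency of A1 to both parallel lines with radius 8.1 puts L and Q at M ± 8.1·n: L = (-2.069, 7.831), Q = (2.069, -7.831). Equal radii place K and F the same way about G: K = G + 8.1·n = (19.68, 13.58), F = G − 8.1·n = (23.82, -2.084). Then |MF| = |F − M| = 23.91.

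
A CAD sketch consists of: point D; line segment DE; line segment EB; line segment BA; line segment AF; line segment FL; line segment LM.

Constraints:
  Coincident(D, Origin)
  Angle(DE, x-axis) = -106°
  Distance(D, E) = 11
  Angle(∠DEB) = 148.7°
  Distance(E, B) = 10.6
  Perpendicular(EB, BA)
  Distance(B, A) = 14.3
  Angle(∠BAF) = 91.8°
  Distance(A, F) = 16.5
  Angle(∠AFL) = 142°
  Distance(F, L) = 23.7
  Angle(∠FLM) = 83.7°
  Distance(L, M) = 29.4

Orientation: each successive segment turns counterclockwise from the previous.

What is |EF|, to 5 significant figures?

15.947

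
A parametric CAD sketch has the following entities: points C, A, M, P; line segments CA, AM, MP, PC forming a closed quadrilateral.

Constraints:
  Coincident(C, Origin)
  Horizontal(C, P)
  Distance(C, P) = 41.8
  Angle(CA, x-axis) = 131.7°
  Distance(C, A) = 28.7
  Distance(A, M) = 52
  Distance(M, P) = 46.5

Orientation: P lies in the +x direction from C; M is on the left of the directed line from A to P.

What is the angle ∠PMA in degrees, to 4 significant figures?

81.69°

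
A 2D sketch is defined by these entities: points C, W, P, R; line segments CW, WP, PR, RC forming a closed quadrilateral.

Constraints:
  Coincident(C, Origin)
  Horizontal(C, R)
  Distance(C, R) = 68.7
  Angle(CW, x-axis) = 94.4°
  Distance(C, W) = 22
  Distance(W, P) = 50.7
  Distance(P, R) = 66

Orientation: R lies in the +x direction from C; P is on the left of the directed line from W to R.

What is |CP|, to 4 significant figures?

66.79

Checks: |WP| = 50.70 ✓; |PR| = 66.00 ✓.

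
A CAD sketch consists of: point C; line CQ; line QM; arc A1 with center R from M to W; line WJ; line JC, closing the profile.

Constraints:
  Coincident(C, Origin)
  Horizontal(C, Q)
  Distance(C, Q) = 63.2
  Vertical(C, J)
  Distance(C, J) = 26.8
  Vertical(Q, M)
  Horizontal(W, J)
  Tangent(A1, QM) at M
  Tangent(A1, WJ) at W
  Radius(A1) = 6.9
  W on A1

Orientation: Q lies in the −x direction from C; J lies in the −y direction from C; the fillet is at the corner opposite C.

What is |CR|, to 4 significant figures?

59.71

C is at the origin; CQ is horizontal with |CQ| = 63.2 and Q on the −x side, so Q = (-63.20, 0.000). CJ is vertical with |CJ| = 26.8 and J on the −y side, so J = (0.000, -26.80). The virtual corner opposite C is at (-63.20, -26.80). The tangent condition forces RM to be normal to QM and A1 meets WJ tangentially, so RW is at right angles to WJ, with radius 6.9, so the center R sits 6.9 in from both sides at R = (-56.30, -19.90). Then |CR| = |R − C| = 59.71.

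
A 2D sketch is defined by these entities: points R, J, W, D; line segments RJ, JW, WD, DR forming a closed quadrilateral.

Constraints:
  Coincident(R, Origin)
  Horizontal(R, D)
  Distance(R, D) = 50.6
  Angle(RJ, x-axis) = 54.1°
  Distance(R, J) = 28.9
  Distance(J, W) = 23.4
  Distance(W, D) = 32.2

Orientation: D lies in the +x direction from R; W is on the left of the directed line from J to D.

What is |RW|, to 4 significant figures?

49.58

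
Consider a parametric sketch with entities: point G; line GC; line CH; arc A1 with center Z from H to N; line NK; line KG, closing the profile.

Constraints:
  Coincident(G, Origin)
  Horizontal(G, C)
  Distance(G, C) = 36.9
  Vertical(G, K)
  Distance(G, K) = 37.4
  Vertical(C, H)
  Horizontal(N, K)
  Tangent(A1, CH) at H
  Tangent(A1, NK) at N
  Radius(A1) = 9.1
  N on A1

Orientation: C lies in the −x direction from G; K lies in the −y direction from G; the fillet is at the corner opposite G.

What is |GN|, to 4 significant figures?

46.60

The virtual corner opposite G is at (-36.90, -37.40). Tangency of A1 to CH means the radius ZH is perpendicular to CH and since A1 is tangent to NK there, ZN ⟂ NK, with radius 9.1, so the center Z sits 9.1 in from both sides at Z = (-27.80, -28.30). That places the tangent points at H = (-36.90, -28.30) on CH and N = (-27.80, -37.40) on NK. Then |GN| = |N − G| = 46.60.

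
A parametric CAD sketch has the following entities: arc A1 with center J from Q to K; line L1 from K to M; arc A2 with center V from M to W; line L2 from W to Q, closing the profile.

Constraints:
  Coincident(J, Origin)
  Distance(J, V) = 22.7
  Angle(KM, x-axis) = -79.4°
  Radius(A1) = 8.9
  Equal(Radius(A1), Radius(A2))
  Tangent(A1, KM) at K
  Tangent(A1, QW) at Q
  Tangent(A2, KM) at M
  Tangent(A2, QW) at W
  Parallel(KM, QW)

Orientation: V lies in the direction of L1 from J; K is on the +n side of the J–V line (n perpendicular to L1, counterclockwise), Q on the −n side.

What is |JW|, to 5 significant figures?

24.382

The slot axis is L1's direction at -79.4°, so u = (cos -79.4°, sin -79.4°) = (0.18395, -0.98294) and n = (−sin -79.4°, cos -79.4°) = (0.98294, 0.18395). J is at the origin and V lies 22.7 along u from J, so V = 22.7·u = (4.1757, -22.313). Tangency of A1 to both parallel lines with radius 8.9 puts K and Q at J ± 8.9·n: K = (8.7481, 1.6372), Q = (-8.7481, -1.6372). Equal radii place M and W the same way about V: M = V + 8.9·n = (12.924, -20.675), W = V − 8.9·n = (-4.5724, -23.950). Then |JW| = |W − J| = 24.382.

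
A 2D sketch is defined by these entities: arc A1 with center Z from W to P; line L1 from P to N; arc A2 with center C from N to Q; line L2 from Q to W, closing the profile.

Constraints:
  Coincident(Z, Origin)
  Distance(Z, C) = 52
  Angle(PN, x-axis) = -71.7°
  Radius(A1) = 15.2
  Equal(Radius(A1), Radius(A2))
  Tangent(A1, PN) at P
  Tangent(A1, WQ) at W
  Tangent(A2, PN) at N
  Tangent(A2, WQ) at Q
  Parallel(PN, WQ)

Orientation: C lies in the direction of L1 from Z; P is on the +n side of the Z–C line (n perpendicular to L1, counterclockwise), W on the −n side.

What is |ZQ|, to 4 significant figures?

54.18

Tangency of A1 to both parallel lines with radius 15.2 puts P and W at Z ± 15.2·n: P = (14.43, 4.773), W = (-14.43, -4.773). Equal radii place N and Q the same way about C: N = C + 15.2·n = (30.76, -44.60), Q = C − 15.2·n = (1.896, -54.14). Then |ZQ| = |Q − Z| = 54.18.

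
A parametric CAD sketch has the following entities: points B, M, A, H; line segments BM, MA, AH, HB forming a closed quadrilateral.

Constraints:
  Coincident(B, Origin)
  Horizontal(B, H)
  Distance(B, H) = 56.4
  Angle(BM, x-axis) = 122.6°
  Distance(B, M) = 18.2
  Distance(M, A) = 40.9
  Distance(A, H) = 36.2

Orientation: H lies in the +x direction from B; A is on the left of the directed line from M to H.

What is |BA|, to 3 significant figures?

38.9

B is at the origin; B and H share the same y with |BH| = 56.4 and H in +x, so H = (56.4, 0). BM runs at 122.6° with |BM| = 18.2, so M = (-9.81, 15.3). A is determined by |MA| = 40.9 and |AH| = 36.2 together: it lies at the intersection of circle(M, 40.9) and circle(H, 36.2). With |MH| = 68.0, the foot of the radical line on MH is 36.6 from M and the perpendicular offset is √(40.9² − 36.6²) = 18.2. Taking the left-of-MH solution: A = (30.0, 24.8).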